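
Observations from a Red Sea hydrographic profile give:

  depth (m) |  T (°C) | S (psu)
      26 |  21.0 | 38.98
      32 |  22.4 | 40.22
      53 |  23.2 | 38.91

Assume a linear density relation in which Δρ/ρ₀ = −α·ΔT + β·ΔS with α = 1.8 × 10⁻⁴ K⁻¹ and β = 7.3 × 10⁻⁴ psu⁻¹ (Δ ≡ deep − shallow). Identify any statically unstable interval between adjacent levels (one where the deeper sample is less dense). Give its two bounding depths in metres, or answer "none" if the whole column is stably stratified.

Evaluate Δρ/ρ₀ = −αΔT + βΔS across each adjacent pair:
  26–32 m: −αΔT+βΔS = −(1.8 × 10⁻⁴)(+1.4)+(7.3 × 10⁻⁴)(+1.24) = 6.5 × 10⁻⁴ → stable
  32–53 m: −αΔT+βΔS = −(1.8 × 10⁻⁴)(+0.8)+(7.3 × 10⁻⁴)(-1.31) = -1.1 × 10⁻³ → UNSTABLE
The 32–53 m interval has Δρ < 0: lighter water underlies denser water.

32–53 m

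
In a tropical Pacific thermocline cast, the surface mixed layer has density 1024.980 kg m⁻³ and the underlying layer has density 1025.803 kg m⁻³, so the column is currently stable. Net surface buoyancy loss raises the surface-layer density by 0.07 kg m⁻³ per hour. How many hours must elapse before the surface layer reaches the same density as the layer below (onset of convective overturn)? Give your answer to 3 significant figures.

Density deficit of the surface layer: 1025.803 − 1024.980 = 0.823 kg m⁻³.
Required change = 0.823 / 0.07 = 11.8 hours.

11.8 hours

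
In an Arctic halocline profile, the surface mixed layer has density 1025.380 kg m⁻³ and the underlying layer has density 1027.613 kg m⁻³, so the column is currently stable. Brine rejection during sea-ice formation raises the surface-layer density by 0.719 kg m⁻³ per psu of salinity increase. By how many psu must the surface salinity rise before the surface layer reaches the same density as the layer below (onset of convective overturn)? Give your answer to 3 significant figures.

3.11 psu

Density deficit of the surface layer: 1027.613 − 1025.380 = 2.233 kg m⁻³.
Required change = 2.233 / 0.719 = 3.11 psu.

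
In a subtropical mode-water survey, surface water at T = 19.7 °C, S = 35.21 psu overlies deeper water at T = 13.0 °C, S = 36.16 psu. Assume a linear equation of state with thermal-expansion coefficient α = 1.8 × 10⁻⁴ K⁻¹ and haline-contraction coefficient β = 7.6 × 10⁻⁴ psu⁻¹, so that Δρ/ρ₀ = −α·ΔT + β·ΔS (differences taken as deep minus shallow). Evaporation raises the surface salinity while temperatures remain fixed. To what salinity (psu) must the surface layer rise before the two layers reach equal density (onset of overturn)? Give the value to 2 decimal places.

Neutral buoyancy requires −α(T_deep − T_surf) + β(S_deep − S_surf′) = 0.
S_surf′ = S_deep − (α/β)·ΔT = 36.16 − (1.8 × 10⁻⁴/7.6 × 10⁻⁴)·(-6.7) = 37.7468 psu.
Increase required: 37.7468 − 35.21 = 2.5368 psu.

37.75 psu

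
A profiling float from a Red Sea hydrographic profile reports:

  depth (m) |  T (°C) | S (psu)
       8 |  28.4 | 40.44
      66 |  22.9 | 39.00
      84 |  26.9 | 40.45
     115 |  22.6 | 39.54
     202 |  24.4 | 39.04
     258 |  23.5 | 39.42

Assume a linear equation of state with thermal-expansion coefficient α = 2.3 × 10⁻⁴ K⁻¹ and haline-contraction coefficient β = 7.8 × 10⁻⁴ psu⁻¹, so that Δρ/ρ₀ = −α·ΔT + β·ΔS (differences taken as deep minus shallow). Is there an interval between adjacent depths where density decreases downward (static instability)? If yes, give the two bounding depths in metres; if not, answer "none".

Evaluate Δρ/ρ₀ = −αΔT + βΔS across each adjacent pair:
  8–66 m: −αΔT+βΔS = −(2.3 × 10⁻⁴)(-5.5)+(7.8 × 10⁻⁴)(-1.44) = 1.4 × 10⁻⁴ → stable
  66–84 m: −αΔT+βΔS = −(2.3 × 10⁻⁴)(+4.0)+(7.8 × 10⁻⁴)(+1.45) = 2.1 × 10⁻⁴ → stable
  84–115 m: −αΔT+βΔS = −(2.3 × 10⁻⁴)(-4.3)+(7.8 × 10⁻⁴)(-0.91) = 2.8 × 10⁻⁴ → stable
  115–202 m: −αΔT+βΔS = −(2.3 × 10⁻⁴)(+1.8)+(7.8 × 10⁻⁴)(-0.50) = -8.0 × 10⁻⁴ → UNSTABLE
  202–258 m: −αΔT+βΔS = −(2.3 × 10⁻⁴)(-0.9)+(7.8 × 10⁻⁴)(+0.38) = 5.0 × 10⁻⁴ → stable
The 115–202 m interval has Δρ < 0: lighter water underlies denser water.

115–202 m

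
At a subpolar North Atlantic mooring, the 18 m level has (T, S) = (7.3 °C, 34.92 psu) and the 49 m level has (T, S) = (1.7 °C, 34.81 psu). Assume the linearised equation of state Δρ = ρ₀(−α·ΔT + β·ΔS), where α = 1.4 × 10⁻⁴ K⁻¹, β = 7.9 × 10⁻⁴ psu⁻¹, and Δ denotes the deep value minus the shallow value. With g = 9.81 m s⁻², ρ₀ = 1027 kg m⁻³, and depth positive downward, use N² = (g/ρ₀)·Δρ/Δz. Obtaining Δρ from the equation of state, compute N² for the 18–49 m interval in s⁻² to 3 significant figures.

2.21 × 10⁻⁴ s⁻²

ΔT = -5.6 K, ΔS = -0.11 psu (deep − shallow).
Δρ/ρ₀ = −αΔT + βΔS = 7.84 × 10⁻⁴ − 8.69 × 10⁻⁵ = 6.971 × 10⁻⁴, so Δρ ≈ 0.7159 kg m⁻³.
N² = (g/ρ₀)·Δρ/Δz = g·(Δρ/ρ₀)/Δz = 9.81 × 6.971 × 10⁻⁴ / 31 = 2.2060 × 10⁻⁴ s⁻² ≈ 2.21 × 10⁻⁴ s⁻².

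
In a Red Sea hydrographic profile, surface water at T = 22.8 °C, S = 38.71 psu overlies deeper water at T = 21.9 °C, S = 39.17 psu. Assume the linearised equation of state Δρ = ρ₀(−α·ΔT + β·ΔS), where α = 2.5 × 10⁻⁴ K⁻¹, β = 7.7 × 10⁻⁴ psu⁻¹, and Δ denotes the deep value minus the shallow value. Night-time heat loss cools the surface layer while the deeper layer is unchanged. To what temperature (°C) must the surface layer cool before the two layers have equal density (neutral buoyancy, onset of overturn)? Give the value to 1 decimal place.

Neutral buoyancy requires Δρ = 0, i.e. −α(T_deep − T_surf′) + β(S_deep − S_surf) = 0.
T_surf′ = T_deep − (β/α)·ΔS = 21.9 − (7.7 × 10⁻⁴/2.5 × 10⁻⁴)·(+0.46) = 20.483 °C.
Cooling required: 22.8 − (20.483) = 2.317 °C.

20.5 °C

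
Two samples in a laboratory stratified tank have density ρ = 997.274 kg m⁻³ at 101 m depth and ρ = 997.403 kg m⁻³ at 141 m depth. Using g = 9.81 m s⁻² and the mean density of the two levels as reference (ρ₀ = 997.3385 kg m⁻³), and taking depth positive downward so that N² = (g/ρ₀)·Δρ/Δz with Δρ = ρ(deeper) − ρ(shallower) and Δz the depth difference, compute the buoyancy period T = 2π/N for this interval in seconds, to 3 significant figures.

1.12 × 10³ s

Δρ = 997.403 − 997.274 = 0.129 kg m⁻³ over Δz = 141 − 101 = 40 m.
N² = (9.81/997.3385) × (0.129/40) = 3.1722 × 10⁻⁵ s⁻².
N = √(3.1722 × 10⁻⁵) = 5.6322 × 10⁻³ rad s⁻¹, so T = 2π/N = 1.1156 × 10³ s ≈ 1.12 × 10³ s.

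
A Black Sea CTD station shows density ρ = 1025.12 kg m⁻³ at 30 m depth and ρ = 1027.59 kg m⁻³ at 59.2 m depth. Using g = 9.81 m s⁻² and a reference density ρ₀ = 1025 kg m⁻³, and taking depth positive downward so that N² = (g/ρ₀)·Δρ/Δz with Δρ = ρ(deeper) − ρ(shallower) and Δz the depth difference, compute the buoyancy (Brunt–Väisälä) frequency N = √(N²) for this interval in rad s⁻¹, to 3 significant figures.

0.0285 rad s⁻¹

Δρ = 1027.59 − 1025.12 = 2.47 kg m⁻³ over Δz = 59.2 − 30 = 29.2 m.
N² = (9.81/1025) × (2.47/29.2) = 8.0958 × 10⁻⁴ s⁻².
N = √(8.0958 × 10⁻⁴) = 0.028453 rad s⁻¹ ≈ 0.0285 rad s⁻¹.
N² > 0, so the interval is statically stable.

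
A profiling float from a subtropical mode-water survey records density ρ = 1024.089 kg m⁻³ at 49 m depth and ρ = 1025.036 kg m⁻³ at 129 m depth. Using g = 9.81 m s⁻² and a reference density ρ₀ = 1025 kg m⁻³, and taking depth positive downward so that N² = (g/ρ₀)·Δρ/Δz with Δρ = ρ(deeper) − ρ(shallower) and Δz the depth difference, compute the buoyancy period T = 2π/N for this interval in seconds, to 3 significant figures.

590 s

Δρ = 1025.036 − 1024.089 = 0.947 kg m⁻³ over Δz = 129 − 49 = 80 m.
N² = (9.81/1025) × (0.947/80) = 1.1329 × 10⁻⁴ s⁻².
N = √(1.1329 × 10⁻⁴) = 0.010644 rad s⁻¹, so T = 2π/N = 590.30 s ≈ 590 s.
Since Δρ > 0 the layer is stably stratified.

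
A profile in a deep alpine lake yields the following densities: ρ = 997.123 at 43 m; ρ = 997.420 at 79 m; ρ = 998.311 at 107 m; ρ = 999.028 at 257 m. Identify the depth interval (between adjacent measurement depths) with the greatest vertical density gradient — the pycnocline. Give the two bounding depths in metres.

Compute the density gradient over each adjacent pair:
  43–79 m: Δρ/Δz = 0.297/36 = 8.3 × 10⁻³ kg m⁻⁴
  79–107 m: Δρ/Δz = 0.891/28 = 0.032 kg m⁻⁴
  107–257 m: Δρ/Δz = 0.717/150 = 4.8 × 10⁻³ kg m⁻⁴
The largest gradient is in the 79–107 m interval — the pycnocline.

79–107 m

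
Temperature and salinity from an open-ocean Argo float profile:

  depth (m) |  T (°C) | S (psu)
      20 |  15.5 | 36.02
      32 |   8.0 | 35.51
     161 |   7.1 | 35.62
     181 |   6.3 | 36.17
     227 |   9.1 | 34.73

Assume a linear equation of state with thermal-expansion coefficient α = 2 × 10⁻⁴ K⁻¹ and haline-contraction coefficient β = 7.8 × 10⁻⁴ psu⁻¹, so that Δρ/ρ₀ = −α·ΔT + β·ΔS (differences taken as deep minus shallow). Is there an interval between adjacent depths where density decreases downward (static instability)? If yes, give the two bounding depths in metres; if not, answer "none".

181–227 m

Evaluate Δρ/ρ₀ = −αΔT + βΔS across each adjacent pair:
  20–32 m: −αΔT+βΔS = −(2 × 10⁻⁴)(-7.5)+(7.8 × 10⁻⁴)(-0.51) = 1.1 × 10⁻³ → stable
  32–161 m: −αΔT+βΔS = −(2 × 10⁻⁴)(-0.9)+(7.8 × 10⁻⁴)(+0.11) = 2.7 × 10⁻⁴ → stable
  161–181 m: −αΔT+βΔS = −(2 × 10⁻⁴)(-0.8)+(7.8 × 10⁻⁴)(+0.55) = 5.9 × 10⁻⁴ → stable
  181–227 m: −αΔT+βΔS = −(2 × 10⁻⁴)(+2.8)+(7.8 × 10⁻⁴)(-1.44) = -1.7 × 10⁻³ → UNSTABLE
The 181–227 m interval has Δρ < 0: lighter water underlies denser water.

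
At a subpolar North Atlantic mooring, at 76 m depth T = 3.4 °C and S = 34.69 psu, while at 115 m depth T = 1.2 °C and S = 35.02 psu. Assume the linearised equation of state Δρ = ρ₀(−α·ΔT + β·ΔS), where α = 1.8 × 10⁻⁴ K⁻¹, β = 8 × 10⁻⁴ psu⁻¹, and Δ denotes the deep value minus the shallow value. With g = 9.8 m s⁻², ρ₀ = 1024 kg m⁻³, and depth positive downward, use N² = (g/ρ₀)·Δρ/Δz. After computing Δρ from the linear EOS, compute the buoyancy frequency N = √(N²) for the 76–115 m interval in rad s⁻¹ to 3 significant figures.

ΔT = -2.2 K, ΔS = +0.33 psu (deep − shallow).
Δρ/ρ₀ = −αΔT + βΔS = 3.96 × 10⁻⁴ + 2.64 × 10⁻⁴ = 6.60 × 10⁻⁴, so Δρ ≈ 0.6758 kg m⁻³.
N² = (g/ρ₀)·Δρ/Δz = g·(Δρ/ρ₀)/Δz = 9.8 × 6.60 × 10⁻⁴ / 39 = 1.6585 × 10⁻⁴ s⁻².
N = √(1.6585 × 10⁻⁴) = 0.012878 rad s⁻¹ ≈ 0.0129 rad s⁻¹.

0.0129 rad s⁻¹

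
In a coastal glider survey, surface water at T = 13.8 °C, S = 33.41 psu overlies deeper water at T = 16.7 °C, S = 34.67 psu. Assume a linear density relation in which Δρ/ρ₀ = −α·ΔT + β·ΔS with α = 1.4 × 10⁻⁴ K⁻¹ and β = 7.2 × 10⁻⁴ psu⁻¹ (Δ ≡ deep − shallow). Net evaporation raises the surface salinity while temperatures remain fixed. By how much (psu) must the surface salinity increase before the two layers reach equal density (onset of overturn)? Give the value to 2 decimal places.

Neutral buoyancy requires −α(T_deep − T_surf) + β(S_deep − S_surf′) = 0.
S_surf′ = S_deep − (α/β)·ΔT = 34.67 − (1.4 × 10⁻⁴/7.2 × 10⁻⁴)·(+2.9) = 34.1061 psu.
Increase required: 34.1061 − 33.41 = 0.6961 psu.

0.70 psu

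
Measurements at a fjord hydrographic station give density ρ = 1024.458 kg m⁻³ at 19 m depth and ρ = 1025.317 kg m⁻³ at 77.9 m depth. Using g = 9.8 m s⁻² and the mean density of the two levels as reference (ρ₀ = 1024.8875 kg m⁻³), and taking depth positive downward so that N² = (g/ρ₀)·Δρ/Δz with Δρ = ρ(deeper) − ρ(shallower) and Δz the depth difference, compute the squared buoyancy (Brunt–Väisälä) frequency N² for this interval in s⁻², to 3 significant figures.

Δρ = 1025.317 − 1024.458 = 0.859 kg m⁻³ over Δz = 77.9 − 19 = 58.9 m.
N² = (9.8/1024.8875) × (0.859/58.9) = 1.3945 × 10⁻⁴ s⁻² ≈ 1.39 × 10⁻⁴ s⁻².

1.39 × 10⁻⁴ s⁻²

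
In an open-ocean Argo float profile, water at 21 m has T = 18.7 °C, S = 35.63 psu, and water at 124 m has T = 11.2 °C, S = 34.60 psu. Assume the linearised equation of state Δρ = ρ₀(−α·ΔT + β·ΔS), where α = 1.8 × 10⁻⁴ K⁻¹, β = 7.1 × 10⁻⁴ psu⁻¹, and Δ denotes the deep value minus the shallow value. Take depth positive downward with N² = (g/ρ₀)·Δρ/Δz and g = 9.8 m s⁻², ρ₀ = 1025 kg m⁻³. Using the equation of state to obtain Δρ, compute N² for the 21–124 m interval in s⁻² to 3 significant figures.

5.89 × 10⁻⁵ s⁻²

ΔT = -7.5 K, ΔS = -1.03 psu (deep − shallow).
Δρ/ρ₀ = −αΔT + βΔS = 1.35 × 10⁻³ − 7.313 × 10⁻⁴ = 6.187 × 10⁻⁴, so Δρ ≈ 0.6342 kg m⁻³.
N² = (g/ρ₀)·Δρ/Δz = g·(Δρ/ρ₀)/Δz = 9.8 × 6.187 × 10⁻⁴ / 103 = 5.8867 × 10⁻⁵ s⁻² ≈ 5.89 × 10⁻⁵ s⁻².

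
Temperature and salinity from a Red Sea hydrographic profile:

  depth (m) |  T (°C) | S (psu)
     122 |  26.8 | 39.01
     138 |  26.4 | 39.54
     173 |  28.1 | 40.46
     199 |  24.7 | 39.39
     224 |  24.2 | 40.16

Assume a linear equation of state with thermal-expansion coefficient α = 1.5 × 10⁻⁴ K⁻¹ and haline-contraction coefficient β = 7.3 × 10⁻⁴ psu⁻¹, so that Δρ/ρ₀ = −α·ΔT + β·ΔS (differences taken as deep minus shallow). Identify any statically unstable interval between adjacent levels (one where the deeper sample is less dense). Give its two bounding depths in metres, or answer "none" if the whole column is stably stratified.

173–199 m

Evaluate Δρ/ρ₀ = −αΔT + βΔS across each adjacent pair:
  122–138 m: −αΔT+βΔS = −(1.5 × 10⁻⁴)(-0.4)+(7.3 × 10⁻⁴)(+0.53) = 4.5 × 10⁻⁴ → stable
  138–173 m: −αΔT+βΔS = −(1.5 × 10⁻⁴)(+1.7)+(7.3 × 10⁻⁴)(+0.92) = 4.2 × 10⁻⁴ → stable
  173–199 m: −αΔT+βΔS = −(1.5 × 10⁻⁴)(-3.4)+(7.3 × 10⁻⁴)(-1.07) = -2.7 × 10⁻⁴ → UNSTABLE
  199–224 m: −αΔT+βΔS = −(1.5 × 10⁻⁴)(-0.5)+(7.3 × 10⁻⁴)(+0.77) = 6.4 × 10⁻⁴ → stable
The 173–199 m interval has Δρ < 0: lighter water underlies denser water.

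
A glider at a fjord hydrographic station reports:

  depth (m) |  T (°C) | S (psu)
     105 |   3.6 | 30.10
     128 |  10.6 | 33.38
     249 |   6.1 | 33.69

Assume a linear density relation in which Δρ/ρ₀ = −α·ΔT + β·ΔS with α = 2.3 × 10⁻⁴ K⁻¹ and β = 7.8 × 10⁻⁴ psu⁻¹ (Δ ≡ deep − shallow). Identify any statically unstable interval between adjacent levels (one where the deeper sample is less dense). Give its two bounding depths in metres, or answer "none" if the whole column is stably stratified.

none

Evaluate Δρ/ρ₀ = −αΔT + βΔS across each adjacent pair:
  105–128 m: −αΔT+βΔS = −(2.3 × 10⁻⁴)(+7.0)+(7.8 × 10⁻⁴)(+3.28) = 9.5 × 10⁻⁴ → stable
  128–249 m: −αΔT+βΔS = −(2.3 × 10⁻⁴)(-4.5)+(7.8 × 10⁻⁴)(+0.31) = 1.3 × 10⁻³ → stable
Every interval has Δρ > 0: the column is stably stratified throughout.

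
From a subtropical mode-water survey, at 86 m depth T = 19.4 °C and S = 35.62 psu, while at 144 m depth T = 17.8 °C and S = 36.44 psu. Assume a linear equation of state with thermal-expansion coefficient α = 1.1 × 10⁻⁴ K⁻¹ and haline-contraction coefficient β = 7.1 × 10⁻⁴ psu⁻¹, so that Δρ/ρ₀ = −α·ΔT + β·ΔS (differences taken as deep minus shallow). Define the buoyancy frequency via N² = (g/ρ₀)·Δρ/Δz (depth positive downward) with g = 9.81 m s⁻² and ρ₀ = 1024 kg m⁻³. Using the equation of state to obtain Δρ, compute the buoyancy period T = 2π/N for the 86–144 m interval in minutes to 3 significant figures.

ΔT = -1.6 K, ΔS = +0.82 psu (deep − shallow).
Δρ/ρ₀ = −αΔT + βΔS = 1.76 × 10⁻⁴ + 5.822 × 10⁻⁴ = 7.582 × 10⁻⁴, so Δρ ≈ 0.7764 kg m⁻³.
N² = (g/ρ₀)·Δρ/Δz = g·(Δρ/ρ₀)/Δz = 9.81 × 7.582 × 10⁻⁴ / 58 = 1.2824 × 10⁻⁴ s⁻².
N = √(1.2824 × 10⁻⁴) = 0.011324 rad s⁻¹ → T = 2π/N = 554.86 s = 9.2477 min ≈ 9.25 min.

9.25 min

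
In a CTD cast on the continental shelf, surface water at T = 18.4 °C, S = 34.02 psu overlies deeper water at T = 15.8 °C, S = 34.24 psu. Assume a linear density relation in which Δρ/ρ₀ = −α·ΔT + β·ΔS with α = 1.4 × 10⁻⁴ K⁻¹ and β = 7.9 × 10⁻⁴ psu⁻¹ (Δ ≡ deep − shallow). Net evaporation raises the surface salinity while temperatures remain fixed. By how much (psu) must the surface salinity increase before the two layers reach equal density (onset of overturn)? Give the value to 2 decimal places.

0.68 psu

Neutral buoyancy requires −α(T_deep − T_surf) + β(S_deep − S_surf′) = 0.
S_surf′ = S_deep − (α/β)·ΔT = 34.24 − (1.4 × 10⁻⁴/7.9 × 10⁻⁴)·(-2.6) = 34.7008 psu.
Increase required: 34.7008 − 34.02 = 0.6808 psu.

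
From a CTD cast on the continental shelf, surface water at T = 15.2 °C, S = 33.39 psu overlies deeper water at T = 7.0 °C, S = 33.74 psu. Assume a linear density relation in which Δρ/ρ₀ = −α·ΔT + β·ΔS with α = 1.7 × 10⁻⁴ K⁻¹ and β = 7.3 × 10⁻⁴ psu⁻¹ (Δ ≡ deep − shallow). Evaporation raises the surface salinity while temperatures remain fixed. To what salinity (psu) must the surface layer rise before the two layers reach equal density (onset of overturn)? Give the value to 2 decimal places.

35.65 psu

Neutral buoyancy requires −α(T_deep − T_surf) + β(S_deep − S_surf′) = 0.
S_surf′ = S_deep − (α/β)·ΔT = 33.74 − (1.7 × 10⁻⁴/7.3 × 10⁻⁴)·(-8.2) = 35.6496 psu.
Increase required: 35.6496 − 33.39 = 2.2596 psu.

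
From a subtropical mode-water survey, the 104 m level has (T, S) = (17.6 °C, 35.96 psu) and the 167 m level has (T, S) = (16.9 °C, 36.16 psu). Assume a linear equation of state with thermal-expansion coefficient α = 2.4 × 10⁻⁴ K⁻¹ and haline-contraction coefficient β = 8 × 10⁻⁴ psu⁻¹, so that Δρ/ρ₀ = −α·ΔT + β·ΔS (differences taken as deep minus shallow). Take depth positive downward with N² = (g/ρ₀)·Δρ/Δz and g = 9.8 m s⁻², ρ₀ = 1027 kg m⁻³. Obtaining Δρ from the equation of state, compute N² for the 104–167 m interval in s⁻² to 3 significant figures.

ΔT = -0.7 K, ΔS = +0.20 psu (deep − shallow).
Δρ/ρ₀ = −αΔT + βΔS = 1.68 × 10⁻⁴ + 1.60 × 10⁻⁴ = 3.28 × 10⁻⁴, so Δρ ≈ 0.3369 kg m⁻³.
N² = (g/ρ₀)·Δρ/Δz = g·(Δρ/ρ₀)/Δz = 9.8 × 3.28 × 10⁻⁴ / 63 = 5.1022 × 10⁻⁵ s⁻² ≈ 5.10 × 10⁻⁵ s⁻².

5.10 × 10⁻⁵ s⁻²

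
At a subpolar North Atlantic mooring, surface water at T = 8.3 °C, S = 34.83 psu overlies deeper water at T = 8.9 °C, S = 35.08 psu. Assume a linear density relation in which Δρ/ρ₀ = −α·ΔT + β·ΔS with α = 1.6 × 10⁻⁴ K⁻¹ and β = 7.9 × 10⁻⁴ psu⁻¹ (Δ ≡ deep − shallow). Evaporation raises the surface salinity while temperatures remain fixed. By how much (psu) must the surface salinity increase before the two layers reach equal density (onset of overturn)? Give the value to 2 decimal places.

Neutral buoyancy requires −α(T_deep − T_surf) + β(S_deep − S_surf′) = 0.
S_surf′ = S_deep − (α/β)·ΔT = 35.08 − (1.6 × 10⁻⁴/7.9 × 10⁻⁴)·(+0.6) = 34.9585 psu.
Increase required: 34.9585 − 34.83 = 0.1285 psu.

0.13 psu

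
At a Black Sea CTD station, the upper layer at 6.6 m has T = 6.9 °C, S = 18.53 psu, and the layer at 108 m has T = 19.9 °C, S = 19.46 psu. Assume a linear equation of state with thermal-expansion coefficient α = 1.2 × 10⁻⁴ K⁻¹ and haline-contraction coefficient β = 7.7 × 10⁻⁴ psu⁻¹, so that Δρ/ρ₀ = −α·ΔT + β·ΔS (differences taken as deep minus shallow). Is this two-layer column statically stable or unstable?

unstable

ΔT = 19.9 − 6.9 = +13.0 K and ΔS = 19.46 − 18.53 = +0.93 psu (deep − shallow).
−αΔT = -1.56 × 10⁻³; βΔS = 7.161 × 10⁻⁴; sum Δρ/ρ₀ = -8.439 × 10⁻⁴.
Δρ/ρ₀ < 0, so Δρ < 0: deeper water is lighter → statically unstable; the column would overturn.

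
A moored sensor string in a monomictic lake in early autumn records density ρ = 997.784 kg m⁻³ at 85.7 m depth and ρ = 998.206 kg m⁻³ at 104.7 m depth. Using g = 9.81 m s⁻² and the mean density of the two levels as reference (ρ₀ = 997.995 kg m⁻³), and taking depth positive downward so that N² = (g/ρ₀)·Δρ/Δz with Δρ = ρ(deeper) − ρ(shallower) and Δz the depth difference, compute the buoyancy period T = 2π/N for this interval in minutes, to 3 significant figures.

Δρ = 998.206 − 997.784 = 0.422 kg m⁻³ over Δz = 104.7 − 85.7 = 19 m.
N² = (9.81/997.995) × (0.422/19) = 2.1832 × 10⁻⁴ s⁻².
N = √(2.1832 × 10⁻⁴) = 0.014776 rad s⁻¹, so T = 2π/N = 425.23 s = 7.0872 min ≈ 7.09 min.

7.09 min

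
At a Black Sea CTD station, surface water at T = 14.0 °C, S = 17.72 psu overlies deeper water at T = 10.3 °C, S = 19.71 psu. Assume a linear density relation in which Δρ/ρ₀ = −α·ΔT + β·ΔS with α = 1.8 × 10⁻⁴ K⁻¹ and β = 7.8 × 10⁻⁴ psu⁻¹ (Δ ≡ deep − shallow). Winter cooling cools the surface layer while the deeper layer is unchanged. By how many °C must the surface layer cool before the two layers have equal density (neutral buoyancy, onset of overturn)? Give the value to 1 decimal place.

Neutral buoyancy requires Δρ = 0, i.e. −α(T_deep − T_surf′) + β(S_deep − S_surf) = 0.
T_surf′ = T_deep − (β/α)·ΔS = 10.3 − (7.8 × 10⁻⁴/1.8 × 10⁻⁴)·(+1.99) = 1.677 °C.
Cooling required: 14.0 − (1.677) = 12.323 °C.

12.3 °C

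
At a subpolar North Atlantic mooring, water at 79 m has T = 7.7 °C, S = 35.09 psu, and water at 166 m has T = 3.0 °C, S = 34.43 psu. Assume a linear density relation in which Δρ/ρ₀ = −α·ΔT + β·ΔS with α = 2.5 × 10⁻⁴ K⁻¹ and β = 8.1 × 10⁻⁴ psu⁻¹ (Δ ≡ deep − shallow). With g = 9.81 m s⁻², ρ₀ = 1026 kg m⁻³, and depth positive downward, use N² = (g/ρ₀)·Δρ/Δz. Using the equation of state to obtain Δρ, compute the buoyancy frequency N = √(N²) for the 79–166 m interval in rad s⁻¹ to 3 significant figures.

8.50 × 10⁻³ rad s⁻¹

ΔT = -4.7 K, ΔS = -0.66 psu (deep − shallow).
Δρ/ρ₀ = −αΔT + βΔS = 1.175 × 10⁻³ − 5.346 × 10⁻⁴ = 6.404 × 10⁻⁴, so Δρ ≈ 0.6571 kg m⁻³.
N² = (g/ρ₀)·Δρ/Δz = g·(Δρ/ρ₀)/Δz = 9.81 × 6.404 × 10⁻⁴ / 87 = 7.2211 × 10⁻⁵ s⁻².
N = √(7.2211 × 10⁻⁵) = 8.4977 × 10⁻³ rad s⁻¹ ≈ 8.50 × 10⁻³ rad s⁻¹.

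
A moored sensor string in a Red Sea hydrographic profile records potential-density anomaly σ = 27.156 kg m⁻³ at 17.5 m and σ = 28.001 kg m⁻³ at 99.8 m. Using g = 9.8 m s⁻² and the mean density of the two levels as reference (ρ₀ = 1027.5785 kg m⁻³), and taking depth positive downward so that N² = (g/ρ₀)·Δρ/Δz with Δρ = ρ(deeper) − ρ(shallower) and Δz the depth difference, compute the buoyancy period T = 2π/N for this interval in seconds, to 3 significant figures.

635 s

Δρ = 1028.001 − 1027.156 = 0.845 kg m⁻³ over Δz = 99.8 − 17.5 = 82.3 m.
N² = (9.8/1027.5785) × (0.845/82.3) = 9.7919 × 10⁻⁵ s⁻².
N = √(9.7919 × 10⁻⁵) = 9.8954 × 10⁻³ rad s⁻¹, so T = 2π/N = 634.96 s ≈ 635 s.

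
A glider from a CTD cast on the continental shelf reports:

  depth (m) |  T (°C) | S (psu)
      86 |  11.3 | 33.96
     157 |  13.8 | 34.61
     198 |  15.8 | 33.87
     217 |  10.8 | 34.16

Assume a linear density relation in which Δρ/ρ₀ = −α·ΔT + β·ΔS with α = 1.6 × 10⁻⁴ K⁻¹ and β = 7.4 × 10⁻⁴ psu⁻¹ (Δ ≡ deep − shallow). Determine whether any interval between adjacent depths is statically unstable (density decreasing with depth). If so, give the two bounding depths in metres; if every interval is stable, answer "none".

Evaluate Δρ/ρ₀ = −αΔT + βΔS across each adjacent pair:
  86–157 m: −αΔT+βΔS = −(1.6 × 10⁻⁴)(+2.5)+(7.4 × 10⁻⁴)(+0.65) = 8.1 × 10⁻⁵ → stable
  157–198 m: −αΔT+βΔS = −(1.6 × 10⁻⁴)(+2.0)+(7.4 × 10⁻⁴)(-0.74) = -8.7 × 10⁻⁴ → UNSTABLE
  198–217 m: −αΔT+βΔS = −(1.6 × 10⁻⁴)(-5.0)+(7.4 × 10⁻⁴)(+0.29) = 1.0 × 10⁻³ → stable
The 157–198 m interval has Δρ < 0: lighter water underlies denser water.

157–198 m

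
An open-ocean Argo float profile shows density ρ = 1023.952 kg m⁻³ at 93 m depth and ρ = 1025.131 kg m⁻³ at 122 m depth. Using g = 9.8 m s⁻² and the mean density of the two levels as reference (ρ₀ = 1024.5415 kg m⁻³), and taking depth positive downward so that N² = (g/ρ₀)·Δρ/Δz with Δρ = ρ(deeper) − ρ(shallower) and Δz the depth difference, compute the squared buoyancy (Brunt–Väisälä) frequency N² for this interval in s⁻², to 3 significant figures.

3.89 × 10⁻⁴ s⁻²

Δρ = 1025.131 − 1023.952 = 1.179 kg m⁻³ over Δz = 122 − 93 = 29 m.
N² = (9.8/1024.5415) × (1.179/29) = 3.8888 × 10⁻⁴ s⁻² ≈ 3.89 × 10⁻⁴ s⁻².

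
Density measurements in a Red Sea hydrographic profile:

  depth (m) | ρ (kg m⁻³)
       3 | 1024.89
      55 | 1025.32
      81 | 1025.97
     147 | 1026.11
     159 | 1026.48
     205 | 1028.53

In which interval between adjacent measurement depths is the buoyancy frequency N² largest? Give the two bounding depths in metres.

159–205 m

Compute the density gradient over each adjacent pair:
  3–55 m: Δρ/Δz = 0.43/52 = 8.3 × 10⁻³ kg m⁻⁴
  55–81 m: Δρ/Δz = 0.65/26 = 0.025 kg m⁻⁴
  81–147 m: Δρ/Δz = 0.14/66 = 2.1 × 10⁻³ kg m⁻⁴
  147–159 m: Δρ/Δz = 0.37/12 = 0.031 kg m⁻⁴
  159–205 m: Δρ/Δz = 2.05/46 = 0.045 kg m⁻⁴
The largest gradient is in the 159–205 m interval — the pycnocline.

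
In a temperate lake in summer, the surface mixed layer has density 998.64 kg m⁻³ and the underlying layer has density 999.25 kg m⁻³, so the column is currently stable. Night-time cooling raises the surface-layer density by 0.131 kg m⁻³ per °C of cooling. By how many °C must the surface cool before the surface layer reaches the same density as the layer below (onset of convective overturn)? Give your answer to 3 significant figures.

4.66 °C

Density deficit of the surface layer: 999.25 − 998.64 = 0.61 kg m⁻³.
Required change = 0.61 / 0.131 = 4.66 °C.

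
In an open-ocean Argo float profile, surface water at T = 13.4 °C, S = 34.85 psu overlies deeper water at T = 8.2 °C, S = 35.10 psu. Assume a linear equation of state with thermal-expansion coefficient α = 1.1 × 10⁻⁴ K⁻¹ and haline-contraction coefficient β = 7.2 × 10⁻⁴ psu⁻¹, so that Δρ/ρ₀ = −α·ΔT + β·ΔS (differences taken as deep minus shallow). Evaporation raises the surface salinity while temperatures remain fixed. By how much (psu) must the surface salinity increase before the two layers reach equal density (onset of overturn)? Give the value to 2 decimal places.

1.04 psu

Neutral buoyancy requires −α(T_deep − T_surf) + β(S_deep − S_surf′) = 0.
S_surf′ = S_deep − (α/β)·ΔT = 35.10 − (1.1 × 10⁻⁴/7.2 × 10⁻⁴)·(-5.2) = 35.8944 psu.
Increase required: 35.8944 − 34.85 = 1.0444 psu.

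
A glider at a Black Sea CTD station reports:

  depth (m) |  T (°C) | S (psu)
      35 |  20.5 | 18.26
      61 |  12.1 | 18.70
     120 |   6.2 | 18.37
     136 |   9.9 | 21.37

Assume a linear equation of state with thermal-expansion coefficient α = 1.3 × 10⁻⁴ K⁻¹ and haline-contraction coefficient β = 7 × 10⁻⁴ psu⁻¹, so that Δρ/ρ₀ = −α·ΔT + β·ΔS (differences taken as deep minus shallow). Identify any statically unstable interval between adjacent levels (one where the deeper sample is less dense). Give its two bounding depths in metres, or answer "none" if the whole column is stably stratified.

Evaluate Δρ/ρ₀ = −αΔT + βΔS across each adjacent pair:
  35–61 m: −αΔT+βΔS = −(1.3 × 10⁻⁴)(-8.4)+(7 × 10⁻⁴)(+0.44) = 1.4 × 10⁻³ → stable
  61–120 m: −αΔT+βΔS = −(1.3 × 10⁻⁴)(-5.9)+(7 × 10⁻⁴)(-0.33) = 5.4 × 10⁻⁴ → stable
  120–136 m: −αΔT+βΔS = −(1.3 × 10⁻⁴)(+3.7)+(7 × 10⁻⁴)(+3.00) = 1.6 × 10⁻³ → stable
Every interval has Δρ > 0: the column is stably stratified throughout.

none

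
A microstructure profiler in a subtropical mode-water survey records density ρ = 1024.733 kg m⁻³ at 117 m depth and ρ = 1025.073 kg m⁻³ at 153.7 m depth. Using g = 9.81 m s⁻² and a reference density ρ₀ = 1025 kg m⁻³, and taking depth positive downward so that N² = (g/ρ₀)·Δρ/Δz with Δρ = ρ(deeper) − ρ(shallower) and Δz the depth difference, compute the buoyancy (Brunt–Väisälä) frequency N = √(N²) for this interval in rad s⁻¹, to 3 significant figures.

9.42 × 10⁻³ rad s⁻¹

Δρ = 1025.073 − 1024.733 = 0.340 kg m⁻³ over Δz = 153.7 − 117 = 36.7 m.
N² = (9.81/1025) × (0.340/36.7) = 8.8666 × 10⁻⁵ s⁻².
N = √(8.8666 × 10⁻⁵) = 9.4163 × 10⁻³ rad s⁻¹ ≈ 9.42 × 10⁻³ rad s⁻¹.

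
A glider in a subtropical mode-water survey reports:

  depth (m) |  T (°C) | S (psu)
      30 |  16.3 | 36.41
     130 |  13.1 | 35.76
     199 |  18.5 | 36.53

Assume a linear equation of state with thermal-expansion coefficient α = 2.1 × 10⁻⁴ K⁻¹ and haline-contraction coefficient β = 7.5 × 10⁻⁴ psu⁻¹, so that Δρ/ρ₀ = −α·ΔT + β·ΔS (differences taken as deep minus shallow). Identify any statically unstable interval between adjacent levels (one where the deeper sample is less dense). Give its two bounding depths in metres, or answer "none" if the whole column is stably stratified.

130–199 m

Evaluate Δρ/ρ₀ = −αΔT + βΔS across each adjacent pair:
  30–130 m: −αΔT+βΔS = −(2.1 × 10⁻⁴)(-3.2)+(7.5 × 10⁻⁴)(-0.65) = 1.8 × 10⁻⁴ → stable
  130–199 m: −αΔT+βΔS = −(2.1 × 10⁻⁴)(+5.4)+(7.5 × 10⁻⁴)(+0.77) = -5.6 × 10⁻⁴ → UNSTABLE
The 130–199 m interval has Δρ < 0: lighter water underlies denser water.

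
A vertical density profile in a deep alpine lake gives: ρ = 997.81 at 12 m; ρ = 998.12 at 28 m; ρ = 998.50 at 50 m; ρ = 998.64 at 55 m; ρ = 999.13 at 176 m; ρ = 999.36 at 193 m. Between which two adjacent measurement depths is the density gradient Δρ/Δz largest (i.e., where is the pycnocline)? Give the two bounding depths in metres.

50–55 m

Compute the density gradient over each adjacent pair:
  12–28 m: Δρ/Δz = 0.31/16 = 0.019 kg m⁻⁴
  28–50 m: Δρ/Δz = 0.38/22 = 0.017 kg m⁻⁴
  50–55 m: Δρ/Δz = 0.14/5 = 0.028 kg m⁻⁴
  55–176 m: Δρ/Δz = 0.49/121 = 4.0 × 10⁻³ kg m⁻⁴
  176–193 m: Δρ/Δz = 0.23/17 = 0.014 kg m⁻⁴
The largest gradient is in the 50–55 m interval — the pycnocline.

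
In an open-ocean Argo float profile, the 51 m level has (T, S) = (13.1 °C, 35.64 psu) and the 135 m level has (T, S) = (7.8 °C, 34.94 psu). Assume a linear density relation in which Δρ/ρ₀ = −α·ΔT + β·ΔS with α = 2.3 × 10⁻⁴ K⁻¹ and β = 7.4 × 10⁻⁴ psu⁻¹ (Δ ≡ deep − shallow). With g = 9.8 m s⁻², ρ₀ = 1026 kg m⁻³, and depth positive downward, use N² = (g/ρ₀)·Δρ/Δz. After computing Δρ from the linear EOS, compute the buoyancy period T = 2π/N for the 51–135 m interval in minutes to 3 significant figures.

11.6 min

ΔT = -5.3 K, ΔS = -0.70 psu (deep − shallow).
Δρ/ρ₀ = −αΔT + βΔS = 1.219 × 10⁻³ − 5.18 × 10⁻⁴ = 7.01 × 10⁻⁴, so Δρ ≈ 0.7192 kg m⁻³.
N² = (g/ρ₀)·Δρ/Δz = g·(Δρ/ρ₀)/Δz = 9.8 × 7.01 × 10⁻⁴ / 84 = 8.1783 × 10⁻⁵ s⁻².
N = √(8.1783 × 10⁻⁵) = 9.0434 × 10⁻³ rad s⁻¹ → T = 2π/N = 694.78 s = 11.580 min ≈ 11.6 min.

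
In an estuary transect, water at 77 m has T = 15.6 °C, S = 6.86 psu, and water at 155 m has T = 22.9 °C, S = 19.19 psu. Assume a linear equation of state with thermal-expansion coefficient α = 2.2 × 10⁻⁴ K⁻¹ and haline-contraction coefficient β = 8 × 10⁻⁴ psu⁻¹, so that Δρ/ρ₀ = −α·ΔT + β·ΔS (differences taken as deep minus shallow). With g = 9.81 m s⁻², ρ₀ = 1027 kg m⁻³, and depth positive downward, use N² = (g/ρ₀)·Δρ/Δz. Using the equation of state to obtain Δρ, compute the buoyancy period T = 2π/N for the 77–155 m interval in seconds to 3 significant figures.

ΔT = +7.3 K, ΔS = +12.33 psu (deep − shallow).
Δρ/ρ₀ = −αΔT + βΔS = -1.606 × 10⁻³ + 9.864 × 10⁻³ = 8.258 × 10⁻³, so Δρ ≈ 8.481 kg m⁻³.
N² = (g/ρ₀)·Δρ/Δz = g·(Δρ/ρ₀)/Δz = 9.81 × 8.258 × 10⁻³ / 78 = 1.0386 × 10⁻³ s⁻².
N = √(1.0386 × 10⁻³) = 0.032227 rad s⁻¹ → T = 2π/N = 194.97 s ≈ 195 s.

195 s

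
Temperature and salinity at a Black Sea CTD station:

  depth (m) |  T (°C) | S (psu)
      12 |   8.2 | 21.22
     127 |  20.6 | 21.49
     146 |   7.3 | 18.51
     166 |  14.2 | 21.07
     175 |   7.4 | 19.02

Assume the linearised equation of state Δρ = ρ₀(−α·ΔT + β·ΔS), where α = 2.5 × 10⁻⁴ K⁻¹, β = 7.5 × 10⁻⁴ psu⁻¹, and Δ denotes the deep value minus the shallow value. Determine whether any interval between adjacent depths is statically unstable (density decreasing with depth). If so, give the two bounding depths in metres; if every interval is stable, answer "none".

Evaluate Δρ/ρ₀ = −αΔT + βΔS across each adjacent pair:
  12–127 m: −αΔT+βΔS = −(2.5 × 10⁻⁴)(+12.4)+(7.5 × 10⁻⁴)(+0.27) = -2.9 × 10⁻³ → UNSTABLE
  127–146 m: −αΔT+βΔS = −(2.5 × 10⁻⁴)(-13.3)+(7.5 × 10⁻⁴)(-2.98) = 1.1 × 10⁻³ → stable
  146–166 m: −αΔT+βΔS = −(2.5 × 10⁻⁴)(+6.9)+(7.5 × 10⁻⁴)(+2.56) = 1.9 × 10⁻⁴ → stable
  166–175 m: −αΔT+βΔS = −(2.5 × 10⁻⁴)(-6.8)+(7.5 × 10⁻⁴)(-2.05) = 1.6 × 10⁻⁴ → stable
The 12–127 m interval has Δρ < 0: lighter water underlies denser water.

12–127 m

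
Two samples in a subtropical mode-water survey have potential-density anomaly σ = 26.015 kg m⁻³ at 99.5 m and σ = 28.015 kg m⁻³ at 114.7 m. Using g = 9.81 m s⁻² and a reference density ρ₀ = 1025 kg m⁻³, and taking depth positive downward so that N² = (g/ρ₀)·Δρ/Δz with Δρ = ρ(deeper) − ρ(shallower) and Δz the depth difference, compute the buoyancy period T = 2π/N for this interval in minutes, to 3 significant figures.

2.95 min

Δρ = 1028.015 − 1026.015 = 2.000 kg m⁻³ over Δz = 114.7 − 99.5 = 15.2 m.
N² = (9.81/1025) × (2.000/15.2) = 1.2593 × 10⁻³ s⁻².
N = √(1.2593 × 10⁻³) = 0.035487 rad s⁻¹, so T = 2π/N = 177.06 s = 2.9510 min ≈ 2.95 min.
A positive N² confirms static stability across the interval.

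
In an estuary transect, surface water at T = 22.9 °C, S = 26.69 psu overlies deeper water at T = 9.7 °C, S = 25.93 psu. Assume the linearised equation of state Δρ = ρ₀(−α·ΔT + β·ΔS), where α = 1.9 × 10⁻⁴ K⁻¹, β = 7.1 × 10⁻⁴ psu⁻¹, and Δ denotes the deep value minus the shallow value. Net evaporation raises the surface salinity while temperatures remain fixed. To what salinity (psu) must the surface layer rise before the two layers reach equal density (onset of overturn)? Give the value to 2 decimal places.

Neutral buoyancy requires −α(T_deep − T_surf) + β(S_deep − S_surf′) = 0.
S_surf′ = S_deep − (α/β)·ΔT = 25.93 − (1.9 × 10⁻⁴/7.1 × 10⁻⁴)·(-13.2) = 29.4624 psu.
Increase required: 29.4624 − 26.69 = 2.7724 psu.

29.46 psu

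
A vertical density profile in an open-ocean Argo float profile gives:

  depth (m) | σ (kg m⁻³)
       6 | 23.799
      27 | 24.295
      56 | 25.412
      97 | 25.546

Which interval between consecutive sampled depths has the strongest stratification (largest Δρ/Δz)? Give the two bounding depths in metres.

27–56 m

Compute the density gradient over each adjacent pair:
  6–27 m: Δρ/Δz = 0.496/21 = 0.024 kg m⁻⁴
  27–56 m: Δρ/Δz = 1.117/29 = 0.039 kg m⁻⁴
  56–97 m: Δρ/Δz = 0.134/41 = 3.3 × 10⁻³ kg m⁻⁴
The largest gradient is in the 27–56 m interval — the pycnocline.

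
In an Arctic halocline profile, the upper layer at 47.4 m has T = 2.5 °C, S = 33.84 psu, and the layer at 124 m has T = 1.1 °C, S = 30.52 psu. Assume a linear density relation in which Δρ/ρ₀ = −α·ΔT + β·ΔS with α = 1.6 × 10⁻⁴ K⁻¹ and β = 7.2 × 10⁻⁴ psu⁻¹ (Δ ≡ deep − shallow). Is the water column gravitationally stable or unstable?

unstable

ΔT = 1.1 − 2.5 = -1.4 K and ΔS = 30.52 − 33.84 = -3.32 psu (deep − shallow).
−αΔT = 2.24 × 10⁻⁴; βΔS = -2.3904 × 10⁻³; sum Δρ/ρ₀ = -2.1664 × 10⁻³.
Δρ/ρ₀ < 0, so Δρ < 0: deeper water is lighter → statically unstable; the column would overturn.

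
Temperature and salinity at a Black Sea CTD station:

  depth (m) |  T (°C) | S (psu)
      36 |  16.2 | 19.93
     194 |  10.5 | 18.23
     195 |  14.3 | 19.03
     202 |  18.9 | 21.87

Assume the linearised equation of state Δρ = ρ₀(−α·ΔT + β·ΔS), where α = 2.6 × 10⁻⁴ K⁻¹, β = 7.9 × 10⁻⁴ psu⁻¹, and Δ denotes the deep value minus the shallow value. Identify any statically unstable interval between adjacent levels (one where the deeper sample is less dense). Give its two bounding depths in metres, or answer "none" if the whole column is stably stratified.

Evaluate Δρ/ρ₀ = −αΔT + βΔS across each adjacent pair:
  36–194 m: −αΔT+βΔS = −(2.6 × 10⁻⁴)(-5.7)+(7.9 × 10⁻⁴)(-1.70) = 1.4 × 10⁻⁴ → stable
  194–195 m: −αΔT+βΔS = −(2.6 × 10⁻⁴)(+3.8)+(7.9 × 10⁻⁴)(+0.80) = -3.6 × 10⁻⁴ → UNSTABLE
  195–202 m: −αΔT+βΔS = −(2.6 × 10⁻⁴)(+4.6)+(7.9 × 10⁻⁴)(+2.84) = 1.0 × 10⁻³ → stable
The 194–195 m interval has Δρ < 0: lighter water underlies denser water.

194–195 m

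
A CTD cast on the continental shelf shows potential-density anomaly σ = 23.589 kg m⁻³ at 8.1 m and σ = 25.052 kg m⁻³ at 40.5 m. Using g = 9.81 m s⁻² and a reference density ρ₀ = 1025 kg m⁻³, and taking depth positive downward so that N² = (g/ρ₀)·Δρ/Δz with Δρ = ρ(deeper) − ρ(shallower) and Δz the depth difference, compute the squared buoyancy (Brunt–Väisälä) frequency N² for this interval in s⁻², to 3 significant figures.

Δρ = 1025.052 − 1023.589 = 1.463 kg m⁻³ over Δz = 40.5 − 8.1 = 32.4 m.
N² = (9.81/1025) × (1.463/32.4) = 4.3216 × 10⁻⁴ s⁻² ≈ 4.32 × 10⁻⁴ s⁻².

4.32 × 10⁻⁴ s⁻²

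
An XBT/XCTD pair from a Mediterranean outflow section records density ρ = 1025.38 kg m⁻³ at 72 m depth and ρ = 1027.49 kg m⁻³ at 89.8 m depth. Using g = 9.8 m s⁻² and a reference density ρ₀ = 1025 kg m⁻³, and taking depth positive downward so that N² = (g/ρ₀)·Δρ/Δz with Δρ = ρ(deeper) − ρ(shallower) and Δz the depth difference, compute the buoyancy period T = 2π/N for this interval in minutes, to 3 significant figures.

3.11 min

Δρ = 1027.49 − 1025.38 = 2.11 kg m⁻³ over Δz = 89.8 − 72 = 17.8 m.
N² = (9.8/1025) × (2.11/17.8) = 1.1334 × 10⁻³ s⁻².
N = √(1.1334 × 10⁻³) = 0.033666 rad s⁻¹, so T = 2π/N = 186.63 s = 3.1105 min ≈ 3.11 min.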